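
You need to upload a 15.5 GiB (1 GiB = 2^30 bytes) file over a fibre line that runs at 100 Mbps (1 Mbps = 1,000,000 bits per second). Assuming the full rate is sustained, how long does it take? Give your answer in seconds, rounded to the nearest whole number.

15.5 GiB = 16,642,998,272 bytes = 133,143,986,176 bits
100 Mbps = 100,000,000 bits/s
time = 133,143,986,176 / 100,000,000 = 1,331 s

1,331 seconds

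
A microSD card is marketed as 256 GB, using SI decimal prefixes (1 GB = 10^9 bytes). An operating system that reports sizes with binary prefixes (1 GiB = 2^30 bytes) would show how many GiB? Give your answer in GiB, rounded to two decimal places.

238.42 GiB

256 GB × 1,000,000,000 bytes/GB = 256,000,000,000 bytes
1 GiB = 1,073,741,824 bytes
256,000,000,000 / 1,073,741,824 = 238.42 GiB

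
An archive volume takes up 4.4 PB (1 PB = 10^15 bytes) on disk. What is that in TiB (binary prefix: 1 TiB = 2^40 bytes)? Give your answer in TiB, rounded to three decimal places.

4,001.777 TiB

4.4 PB = 4.4 × 10^15 bytes = 4,400,000,000,000,000 bytes
1 TiB = 1,099,511,627,776 bytes
4,400,000,000,000,000 / 1,099,511,627,776 = 4,001.777 TiB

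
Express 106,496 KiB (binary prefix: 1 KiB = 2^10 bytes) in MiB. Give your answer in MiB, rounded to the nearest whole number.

106,496 KiB = 106,496 × 2^10 bytes = 109,051,904 bytes
1 MiB = 1,048,576 bytes
109,051,904 / 1,048,576 = 104 MiB

104 MiB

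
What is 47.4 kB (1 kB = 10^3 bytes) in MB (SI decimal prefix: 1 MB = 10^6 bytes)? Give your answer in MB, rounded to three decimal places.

0.047 MB

47.4 kB × 1,000 bytes/kB = 47,400 bytes
1 MB = 1,000,000 bytes
47,400 / 1,000,000 = 0.047 MB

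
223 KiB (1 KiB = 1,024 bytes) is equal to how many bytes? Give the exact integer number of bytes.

223 × 1,024 = 228,352 bytes

228,352 bytes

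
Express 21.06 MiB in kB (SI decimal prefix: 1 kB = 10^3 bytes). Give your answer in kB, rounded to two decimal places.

21.06 MiB = 21.06 × 2^20 bytes = 22,083,010.56 bytes
1 kB = 10^3 bytes = 1,000 bytes
22,083,010.56 / 1,000 = 22,083.01 kB

22,083.01 kB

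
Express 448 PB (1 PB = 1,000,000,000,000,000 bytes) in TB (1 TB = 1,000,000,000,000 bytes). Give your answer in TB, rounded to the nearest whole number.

448,000 TB

448 PB = 448 × 10^15 bytes = 448,000,000,000,000,000 bytes
1 TB = 1,000,000,000,000 bytes
448,000,000,000,000,000 / 1,000,000,000,000 = 448,000 TB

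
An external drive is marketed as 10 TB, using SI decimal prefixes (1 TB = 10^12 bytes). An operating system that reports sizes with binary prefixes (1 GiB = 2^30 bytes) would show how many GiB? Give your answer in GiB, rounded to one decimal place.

10 TB = 10 × 10^12 bytes = 10,000,000,000,000 bytes
1 GiB = 2^30 bytes = 1,073,741,824 bytes
10,000,000,000,000 / 1,073,741,824 = 9,313.2 GiB

9,313.2 GiB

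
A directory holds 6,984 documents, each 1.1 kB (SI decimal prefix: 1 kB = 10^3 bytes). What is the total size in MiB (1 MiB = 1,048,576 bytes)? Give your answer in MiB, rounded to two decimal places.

7.33 MiB

Total = 6,984 × 1.1 kB = 7682.4 kB
= 7682.4 × 1,000 bytes = 7,682,400 bytes
1 MiB = 1,048,576 bytes
7,682,400 / 1,048,576 = 7.33 MiB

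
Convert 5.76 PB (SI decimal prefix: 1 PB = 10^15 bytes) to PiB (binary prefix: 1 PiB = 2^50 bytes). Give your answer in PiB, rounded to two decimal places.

5.76 PB × 1,000,000,000,000,000 bytes/PB = 5,760,000,000,000,000 bytes
1 PiB = 2^50 bytes = 1,125,899,906,842,624 bytes
5,760,000,000,000,000 / 1,125,899,906,842,624 = 5.12 PiB

5.12 PiB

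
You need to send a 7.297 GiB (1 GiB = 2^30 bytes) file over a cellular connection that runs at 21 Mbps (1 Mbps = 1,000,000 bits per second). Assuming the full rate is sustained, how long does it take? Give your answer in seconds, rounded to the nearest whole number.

7.297 GiB = 7,835,094,089.728 bytes = 62,680,752,717.824 bits
21 Mbps = 21,000,000 bits/s
time = 62,680,752,717.824 / 21,000,000 = 2,985 s

2,985 seconds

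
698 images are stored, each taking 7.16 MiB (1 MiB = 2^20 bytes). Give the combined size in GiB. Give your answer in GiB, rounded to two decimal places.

4.88 GiB

Total = 698 × 7.16 MiB = 4997.68 MiB
= 4997.68 × 1,048,576 bytes = 5,240,447,303.68 bytes
1 GiB = 1,073,741,824 bytes
5,240,447,303.68 / 1,073,741,824 = 4.88 GiB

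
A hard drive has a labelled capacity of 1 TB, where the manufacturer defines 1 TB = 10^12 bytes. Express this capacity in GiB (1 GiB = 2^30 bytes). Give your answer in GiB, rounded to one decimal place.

1 TB = 1 × 10^12 bytes = 1,000,000,000,000 bytes
1 GiB = 2^30 bytes = 1,073,741,824 bytes
1,000,000,000,000 / 1,073,741,824 = 931.3 GiB

931.3 GiB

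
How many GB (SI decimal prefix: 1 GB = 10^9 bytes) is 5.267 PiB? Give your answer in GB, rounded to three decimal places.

5.267 PiB × 1,125,899,906,842,624 bytes/PiB = 5,930,114,809,340,100.608 bytes
1 GB = 1,000,000,000 bytes
5,930,114,809,340,100.608 / 1,000,000,000 = 5,930,114.809 GB

5,930,114.809 GB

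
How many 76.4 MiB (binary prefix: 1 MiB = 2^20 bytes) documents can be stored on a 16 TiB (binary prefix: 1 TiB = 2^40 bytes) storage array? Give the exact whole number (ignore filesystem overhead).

Capacity: 16 TiB = 17,592,186,044,416 bytes
Per item: 76.4 MiB = 80,111,206.4 bytes
⌊17,592,186,044,416 / 80,111,206.4⌋ = 219,597

219,597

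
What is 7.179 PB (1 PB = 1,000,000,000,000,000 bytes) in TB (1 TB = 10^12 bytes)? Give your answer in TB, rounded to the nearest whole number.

7,179 TB

7.179 PB × 1,000,000,000,000,000 bytes/PB = 7,179,000,000,000,000 bytes
1 TB = 10^12 bytes = 1,000,000,000,000 bytes
7,179,000,000,000,000 / 1,000,000,000,000 = 7,179 TB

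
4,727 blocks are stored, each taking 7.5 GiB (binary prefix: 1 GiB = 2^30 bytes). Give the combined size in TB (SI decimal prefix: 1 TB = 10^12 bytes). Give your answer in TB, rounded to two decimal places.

38.07 TB

Total = 4,727 × 7.5 GiB = 35452.5 GiB
= 35452.5 × 1,073,741,824 bytes = 38,066,832,015,360 bytes
1 TB = 1,000,000,000,000 bytes
38,066,832,015,360 / 1,000,000,000,000 = 38.07 TB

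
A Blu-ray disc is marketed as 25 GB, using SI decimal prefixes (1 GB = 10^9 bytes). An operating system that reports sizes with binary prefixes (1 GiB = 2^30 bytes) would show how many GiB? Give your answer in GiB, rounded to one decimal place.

25 GB = 25 × 10^9 bytes = 25,000,000,000 bytes
1 GiB = 2^30 bytes = 1,073,741,824 bytes
25,000,000,000 / 1,073,741,824 = 23.3 GiB

23.3 GiB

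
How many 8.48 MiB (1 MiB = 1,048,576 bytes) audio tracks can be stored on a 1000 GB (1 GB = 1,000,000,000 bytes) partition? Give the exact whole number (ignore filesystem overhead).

Capacity: 1000 GB = 1,000,000,000,000 bytes
Per item: 8.48 MiB = 8,891,924.48 bytes
⌊1,000,000,000,000 / 8,891,924.48⌋ = 112,461

112,461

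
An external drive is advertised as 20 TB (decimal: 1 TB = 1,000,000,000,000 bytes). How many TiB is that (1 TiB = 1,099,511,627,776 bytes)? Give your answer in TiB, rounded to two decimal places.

20 TB = 20 × 10^12 bytes = 20,000,000,000,000 bytes
1 TiB = 1,099,511,627,776 bytes
20,000,000,000,000 / 1,099,511,627,776 = 18.19 TiB

18.19 TiB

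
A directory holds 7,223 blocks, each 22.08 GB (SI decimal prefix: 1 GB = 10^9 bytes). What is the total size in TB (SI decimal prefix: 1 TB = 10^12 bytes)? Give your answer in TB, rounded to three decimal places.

Total = 7,223 × 22.08 GB = 159483.84 GB
= 159483.84 × 1,000,000,000 bytes = 159,483,840,000,000 bytes
1 TB = 1,000,000,000,000 bytes
159,483,840,000,000 / 1,000,000,000,000 = 159.484 TB

159.484 TB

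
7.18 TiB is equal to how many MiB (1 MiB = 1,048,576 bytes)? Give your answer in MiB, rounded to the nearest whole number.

7.18 TiB = 7.18 × 2^40 bytes = 7,894,493,487,431.68 bytes
1 MiB = 2^20 bytes = 1,048,576 bytes
7,894,493,487,431.68 / 1,048,576 = 7,528,776 MiB

7,528,776 MiB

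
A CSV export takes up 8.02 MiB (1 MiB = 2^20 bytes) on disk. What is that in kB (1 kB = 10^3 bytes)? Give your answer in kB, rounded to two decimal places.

8.02 MiB = 8.02 × 2^20 bytes = 8,409,579.52 bytes
1 kB = 1,000 bytes
8,409,579.52 / 1,000 = 8,409.58 kB

8,409.58 kB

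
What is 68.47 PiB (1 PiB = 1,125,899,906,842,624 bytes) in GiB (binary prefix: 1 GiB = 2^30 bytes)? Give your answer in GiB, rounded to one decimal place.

71,795,998.7 GiB

68.47 PiB = 68.47 × 2^50 bytes = 77,090,366,621,514,465.28 bytes
1 GiB = 1,073,741,824 bytes
77,090,366,621,514,465.28 / 1,073,741,824 = 71,795,998.7 GiB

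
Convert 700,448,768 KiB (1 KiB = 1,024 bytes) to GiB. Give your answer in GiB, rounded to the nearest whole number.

668 GiB

700,448,768 KiB = 700,448,768 × 2^10 bytes = 717,259,538,432 bytes
1 GiB = 2^30 bytes = 1,073,741,824 bytes
717,259,538,432 / 1,073,741,824 = 668 GiB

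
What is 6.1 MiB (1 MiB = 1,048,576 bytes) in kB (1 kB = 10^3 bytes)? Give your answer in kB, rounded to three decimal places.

6,396.314 kB

6.1 MiB = 6.1 × 2^20 bytes = 6,396,313.6 bytes
1 kB = 1,000 bytes
6,396,313.6 / 1,000 = 6,396.314 kB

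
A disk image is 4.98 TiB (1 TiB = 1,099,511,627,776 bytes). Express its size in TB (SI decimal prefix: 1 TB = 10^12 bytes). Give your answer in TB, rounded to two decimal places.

4.98 TiB = 4.98 × 2^40 bytes = 5,475,567,906,324.48 bytes
1 TB = 1,000,000,000,000 bytes
5,475,567,906,324.48 / 1,000,000,000,000 = 5.48 TB

5.48 TB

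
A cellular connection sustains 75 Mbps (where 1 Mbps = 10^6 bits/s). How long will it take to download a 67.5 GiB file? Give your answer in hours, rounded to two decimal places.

2.15 hours

67.5 GiB = 72,477,573,120 bytes = 579,820,584,960 bits
75 Mbps = 75,000,000 bits/s
time = 579,820,584,960 / 75,000,000 = 7,730.9411 s
7,730.9411 s / 3600 = 2.15 hours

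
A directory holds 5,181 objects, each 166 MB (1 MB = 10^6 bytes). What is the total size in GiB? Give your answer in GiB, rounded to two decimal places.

Total = 5,181 × 166 MB = 860,046 MB
= 860,046 × 1,000,000 bytes = 860,046,000,000 bytes
1 GiB = 1,073,741,824 bytes
860,046,000,000 / 1,073,741,824 = 800.98 GiB

800.98 GiB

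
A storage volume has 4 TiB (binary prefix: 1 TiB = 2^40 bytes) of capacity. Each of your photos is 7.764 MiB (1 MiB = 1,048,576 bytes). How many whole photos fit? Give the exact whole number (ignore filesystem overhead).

540,224

Capacity: 4 TiB = 4,398,046,511,104 bytes
Per item: 7.764 MiB = 8,141,144.064 bytes
⌊4,398,046,511,104 / 8,141,144.064⌋ = 540,224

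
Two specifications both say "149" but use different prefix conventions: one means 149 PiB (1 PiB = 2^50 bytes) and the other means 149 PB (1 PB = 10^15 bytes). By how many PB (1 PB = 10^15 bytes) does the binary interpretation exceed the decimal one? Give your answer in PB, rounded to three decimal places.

18.759 PB

149 PiB = 149 × 1,125,899,906,842,624 = 167,759,086,119,550,976 bytes
149 PB = 149 × 1,000,000,000,000,000 = 149,000,000,000,000,000 bytes
difference = 18,759,086,119,550,976 bytes
18,759,086,119,550,976 / 1,000,000,000,000,000 = 18.759 PB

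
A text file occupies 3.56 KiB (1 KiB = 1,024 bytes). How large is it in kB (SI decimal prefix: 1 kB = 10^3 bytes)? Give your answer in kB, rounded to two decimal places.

3.65 kB

3.56 KiB = 3.56 × 2^10 bytes = 3,645.44 bytes
1 kB = 10^3 bytes = 1,000 bytes
3,645.44 / 1,000 = 3.65 kB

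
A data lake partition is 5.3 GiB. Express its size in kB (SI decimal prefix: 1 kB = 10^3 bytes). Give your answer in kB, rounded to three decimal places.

5.3 GiB = 5.3 × 2^30 bytes = 5,690,831,667.2 bytes
1 kB = 10^3 bytes = 1,000 bytes
5,690,831,667.2 / 1,000 = 5,690,831.667 kB

5,690,831.667 kB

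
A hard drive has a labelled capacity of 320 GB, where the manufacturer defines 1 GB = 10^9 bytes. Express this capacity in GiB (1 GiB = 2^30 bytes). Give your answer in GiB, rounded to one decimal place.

298.0 GiB

320 GB = 320 × 10^9 bytes = 320,000,000,000 bytes
1 GiB = 2^30 bytes = 1,073,741,824 bytes
320,000,000,000 / 1,073,741,824 = 298.0 GiB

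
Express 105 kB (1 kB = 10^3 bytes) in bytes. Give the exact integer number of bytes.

105 × 1,000 = 105,000 bytes

105,000 bytes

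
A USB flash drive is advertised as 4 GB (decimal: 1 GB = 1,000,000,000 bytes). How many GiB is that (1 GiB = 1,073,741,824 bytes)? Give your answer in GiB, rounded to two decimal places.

3.73 GiB

4 GB = 4 × 10^9 bytes = 4,000,000,000 bytes
1 GiB = 1,073,741,824 bytes
4,000,000,000 / 1,073,741,824 = 3.73 GiB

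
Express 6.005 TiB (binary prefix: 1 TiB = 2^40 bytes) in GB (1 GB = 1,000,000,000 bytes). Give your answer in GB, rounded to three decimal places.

6.005 TiB = 6.005 × 2^40 bytes = 6,602,567,324,794.88 bytes
1 GB = 1,000,000,000 bytes
6,602,567,324,794.88 / 1,000,000,000 = 6,602.567 GB

6,602.567 GB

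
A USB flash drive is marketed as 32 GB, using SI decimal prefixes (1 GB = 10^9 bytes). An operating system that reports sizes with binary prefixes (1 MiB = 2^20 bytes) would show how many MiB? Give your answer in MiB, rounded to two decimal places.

32 GB = 32 × 10^9 bytes = 32,000,000,000 bytes
1 MiB = 2^20 bytes = 1,048,576 bytes
32,000,000,000 / 1,048,576 = 30,517.58 MiB

30,517.58 MiB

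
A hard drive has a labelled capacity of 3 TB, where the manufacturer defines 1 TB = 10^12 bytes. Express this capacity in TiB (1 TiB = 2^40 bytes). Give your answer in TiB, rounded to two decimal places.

3 TB = 3 × 10^12 bytes = 3,000,000,000,000 bytes
1 TiB = 1,099,511,627,776 bytes
3,000,000,000,000 / 1,099,511,627,776 = 2.73 TiB

2.73 TiB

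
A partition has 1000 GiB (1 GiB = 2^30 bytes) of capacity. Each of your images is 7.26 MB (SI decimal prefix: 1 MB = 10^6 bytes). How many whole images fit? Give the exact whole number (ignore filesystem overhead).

Capacity: 1000 GiB = 1,073,741,824,000 bytes
Per item: 7.26 MB = 7,260,000 bytes
⌊1,073,741,824,000 / 7,260,000⌋ = 147,898

147,898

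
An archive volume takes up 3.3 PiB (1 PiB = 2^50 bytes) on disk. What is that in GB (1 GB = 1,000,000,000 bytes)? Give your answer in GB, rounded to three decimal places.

3,715,469.693 GB

3.3 PiB × 1,125,899,906,842,624 bytes/PiB = 3,715,469,692,580,659.2 bytes
1 GB = 10^9 bytes = 1,000,000,000 bytes
3,715,469,692,580,659.2 / 1,000,000,000 = 3,715,469.693 GB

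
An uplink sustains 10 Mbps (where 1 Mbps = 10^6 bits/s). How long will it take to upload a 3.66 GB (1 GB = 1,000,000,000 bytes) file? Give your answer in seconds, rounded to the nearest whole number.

3.66 GB = 3,660,000,000 bytes = 29,280,000,000 bits
10 Mbps = 10,000,000 bits/s
time = 29,280,000,000 / 10,000,000 = 2,928 s

2,928 seconds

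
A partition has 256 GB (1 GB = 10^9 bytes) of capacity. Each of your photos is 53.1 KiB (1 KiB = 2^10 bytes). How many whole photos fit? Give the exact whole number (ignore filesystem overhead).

4,708,097

Capacity: 256 GB = 256,000,000,000 bytes
Per item: 53.1 KiB = 54,374.4 bytes
⌊256,000,000,000 / 54,374.4⌋ = 4,708,097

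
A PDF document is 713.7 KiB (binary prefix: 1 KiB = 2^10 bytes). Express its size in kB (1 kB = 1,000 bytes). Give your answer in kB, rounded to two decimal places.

730.83 kB

713.7 KiB × 1,024 bytes/KiB = 730,828.8 bytes
1 kB = 10^3 bytes = 1,000 bytes
730,828.8 / 1,000 = 730.83 kB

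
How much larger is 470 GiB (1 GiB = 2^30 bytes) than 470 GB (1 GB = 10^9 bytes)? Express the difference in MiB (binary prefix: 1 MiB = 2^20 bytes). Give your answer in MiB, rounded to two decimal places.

33,053.07 MiB

470 GiB = 470 × 1,073,741,824 = 504,658,657,280 bytes
470 GB = 470 × 1,000,000,000 = 470,000,000,000 bytes
difference = 34,658,657,280 bytes
34,658,657,280 / 1,048,576 = 33,053.07 MiB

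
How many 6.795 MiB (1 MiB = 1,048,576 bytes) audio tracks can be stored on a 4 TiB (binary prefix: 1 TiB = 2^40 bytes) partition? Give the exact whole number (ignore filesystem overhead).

Capacity: 4 TiB = 4,398,046,511,104 bytes
Per item: 6.795 MiB = 7,125,073.92 bytes
⌊4,398,046,511,104 / 7,125,073.92⌋ = 617,263

617,263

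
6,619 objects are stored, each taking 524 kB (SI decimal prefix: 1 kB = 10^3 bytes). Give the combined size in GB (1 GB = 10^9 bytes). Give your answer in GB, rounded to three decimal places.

Total = 6,619 × 524 kB = 3,468,356 kB
= 3,468,356 × 1,000 bytes = 3,468,356,000 bytes
1 GB = 1,000,000,000 bytes
3,468,356,000 / 1,000,000,000 = 3.468 GB

3.468 GB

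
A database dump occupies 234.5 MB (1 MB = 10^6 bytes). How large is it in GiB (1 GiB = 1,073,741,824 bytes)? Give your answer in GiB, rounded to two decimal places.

234.5 MB = 234.5 × 10^6 bytes = 234,500,000 bytes
1 GiB = 1,073,741,824 bytes
234,500,000 / 1,073,741,824 = 0.22 GiB

0.22 GiB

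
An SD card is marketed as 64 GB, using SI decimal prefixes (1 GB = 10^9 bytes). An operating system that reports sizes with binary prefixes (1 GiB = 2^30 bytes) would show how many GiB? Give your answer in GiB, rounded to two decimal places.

59.60 GiB

64 GB × 1,000,000,000 bytes/GB = 64,000,000,000 bytes
1 GiB = 2^30 bytes = 1,073,741,824 bytes
64,000,000,000 / 1,073,741,824 = 59.60 GiB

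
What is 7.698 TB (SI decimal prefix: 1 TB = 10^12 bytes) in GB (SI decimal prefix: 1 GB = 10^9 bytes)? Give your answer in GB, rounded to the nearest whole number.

7.698 TB × 1,000,000,000,000 bytes/TB = 7,698,000,000,000 bytes
1 GB = 1,000,000,000 bytes
7,698,000,000,000 / 1,000,000,000 = 7,698 GB

7,698 GB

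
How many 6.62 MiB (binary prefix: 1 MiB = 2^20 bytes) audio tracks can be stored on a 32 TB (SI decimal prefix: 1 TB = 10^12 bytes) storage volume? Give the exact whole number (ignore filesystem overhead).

Capacity: 32 TB = 32,000,000,000,000 bytes
Per item: 6.62 MiB = 6,941,573.12 bytes
⌊32,000,000,000,000 / 6,941,573.12⌋ = 4,609,906

4,609,906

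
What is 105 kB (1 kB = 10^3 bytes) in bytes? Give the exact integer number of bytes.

105 × 1,000 = 105,000 bytes

105,000 bytes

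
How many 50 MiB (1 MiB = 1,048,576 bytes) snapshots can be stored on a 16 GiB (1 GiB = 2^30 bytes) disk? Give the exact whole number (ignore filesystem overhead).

327

Capacity: 16 GiB = 17,179,869,184 bytes
Per item: 50 MiB = 52,428,800 bytes
⌊17,179,869,184 / 52,428,800⌋ = 327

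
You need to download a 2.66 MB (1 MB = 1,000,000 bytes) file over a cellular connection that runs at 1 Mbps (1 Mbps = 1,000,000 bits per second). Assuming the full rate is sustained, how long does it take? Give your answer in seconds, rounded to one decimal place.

21.3 seconds

2.66 MB = 2,660,000 bytes = 21,280,000 bits
1 Mbps = 1,000,000 bits/s
time = 21,280,000 / 1,000,000 = 21.3 s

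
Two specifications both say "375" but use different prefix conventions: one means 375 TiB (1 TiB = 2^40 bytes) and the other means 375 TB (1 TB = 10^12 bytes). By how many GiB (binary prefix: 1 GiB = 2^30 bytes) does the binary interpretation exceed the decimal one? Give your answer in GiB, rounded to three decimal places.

375 TiB = 375 × 1,099,511,627,776 = 412,316,860,416,000 bytes
375 TB = 375 × 1,000,000,000,000 = 375,000,000,000,000 bytes
difference = 37,316,860,416,000 bytes
37,316,860,416,000 / 1,073,741,824 = 34,754.035 GiB

34,754.035 GiB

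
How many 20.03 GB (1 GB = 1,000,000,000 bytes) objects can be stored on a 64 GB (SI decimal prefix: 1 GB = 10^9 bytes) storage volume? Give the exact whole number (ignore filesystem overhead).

Capacity: 64 GB = 64,000,000,000 bytes
Per item: 20.03 GB = 20,030,000,000 bytes
⌊64,000,000,000 / 20,030,000,000⌋ = 3

3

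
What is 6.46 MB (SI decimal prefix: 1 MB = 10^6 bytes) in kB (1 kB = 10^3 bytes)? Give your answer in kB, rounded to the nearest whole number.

6.46 MB = 6.46 × 10^6 bytes = 6,460,000 bytes
1 kB = 1,000 bytes
6,460,000 / 1,000 = 6,460 kB

6,460 kB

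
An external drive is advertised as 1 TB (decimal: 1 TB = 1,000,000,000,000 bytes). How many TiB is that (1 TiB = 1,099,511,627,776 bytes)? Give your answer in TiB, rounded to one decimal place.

0.9 TiB

1 TB = 1 × 10^12 bytes = 1,000,000,000,000 bytes
1 TiB = 1,099,511,627,776 bytes
1,000,000,000,000 / 1,099,511,627,776 = 0.9 TiB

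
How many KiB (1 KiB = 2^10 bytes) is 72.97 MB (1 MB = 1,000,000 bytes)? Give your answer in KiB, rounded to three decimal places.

71,259.766 KiB

72.97 MB = 72.97 × 10^6 bytes = 72,970,000 bytes
1 KiB = 1,024 bytes
72,970,000 / 1,024 = 71,259.766 KiB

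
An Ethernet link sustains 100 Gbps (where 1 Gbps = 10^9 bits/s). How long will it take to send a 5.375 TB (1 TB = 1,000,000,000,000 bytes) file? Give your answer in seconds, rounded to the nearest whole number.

430 seconds

5.375 TB = 5,375,000,000,000 bytes = 43,000,000,000,000 bits
100 Gbps = 100,000,000,000 bits/s
time = 43,000,000,000,000 / 100,000,000,000 = 430 s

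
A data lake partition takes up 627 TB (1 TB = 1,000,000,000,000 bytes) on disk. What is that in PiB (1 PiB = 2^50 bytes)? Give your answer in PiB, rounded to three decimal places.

627 TB = 627 × 10^12 bytes = 627,000,000,000,000 bytes
1 PiB = 1,125,899,906,842,624 bytes
627,000,000,000,000 / 1,125,899,906,842,624 = 0.557 PiB

0.557 PiB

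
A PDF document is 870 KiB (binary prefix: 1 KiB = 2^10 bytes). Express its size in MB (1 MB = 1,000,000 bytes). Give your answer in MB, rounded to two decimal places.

0.89 MB

870 KiB × 1,024 bytes/KiB = 890,880 bytes
1 MB = 1,000,000 bytes
890,880 / 1,000,000 = 0.89 MB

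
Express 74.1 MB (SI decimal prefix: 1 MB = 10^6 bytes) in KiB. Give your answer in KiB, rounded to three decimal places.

74.1 MB × 1,000,000 bytes/MB = 74,100,000 bytes
1 KiB = 1,024 bytes
74,100,000 / 1,024 = 72,363.281 KiB

72,363.281 KiB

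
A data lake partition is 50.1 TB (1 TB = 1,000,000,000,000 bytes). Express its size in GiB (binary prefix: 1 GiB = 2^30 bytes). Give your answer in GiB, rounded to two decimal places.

50.1 TB = 50.1 × 10^12 bytes = 50,100,000,000,000 bytes
1 GiB = 1,073,741,824 bytes
50,100,000,000,000 / 1,073,741,824 = 46,659.26 GiB

46,659.26 GiB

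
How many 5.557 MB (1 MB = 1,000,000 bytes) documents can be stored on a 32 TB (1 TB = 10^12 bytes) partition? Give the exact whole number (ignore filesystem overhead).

Capacity: 32 TB = 32,000,000,000,000 bytes
Per item: 5.557 MB = 5,557,000 bytes
⌊32,000,000,000,000 / 5,557,000⌋ = 5,758,502

5,758,502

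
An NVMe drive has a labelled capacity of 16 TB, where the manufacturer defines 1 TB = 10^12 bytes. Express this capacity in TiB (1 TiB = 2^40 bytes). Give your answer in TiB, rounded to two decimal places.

14.55 TiB

16 TB = 16 × 10^12 bytes = 16,000,000,000,000 bytes
1 TiB = 1,099,511,627,776 bytes
16,000,000,000,000 / 1,099,511,627,776 = 14.55 TiB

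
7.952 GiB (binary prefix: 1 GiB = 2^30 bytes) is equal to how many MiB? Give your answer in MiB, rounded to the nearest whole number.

7.952 GiB × 1,073,741,824 bytes/GiB = 8,538,394,984.448 bytes
1 MiB = 2^20 bytes = 1,048,576 bytes
8,538,394,984.448 / 1,048,576 = 8,143 MiB

8,143 MiB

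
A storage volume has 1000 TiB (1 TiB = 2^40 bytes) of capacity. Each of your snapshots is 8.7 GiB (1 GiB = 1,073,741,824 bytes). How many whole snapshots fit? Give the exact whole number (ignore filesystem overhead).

117,701

Capacity: 1000 TiB = 1,099,511,627,776,000 bytes
Per item: 8.7 GiB = 9,341,553,868.8 bytes
⌊1,099,511,627,776,000 / 9,341,553,868.8⌋ = 117,701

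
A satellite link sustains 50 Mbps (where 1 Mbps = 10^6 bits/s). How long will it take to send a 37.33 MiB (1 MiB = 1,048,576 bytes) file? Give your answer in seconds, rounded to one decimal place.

37.33 MiB = 39,143,342.08 bytes = 313,146,736.64 bits
50 Mbps = 50,000,000 bits/s
time = 313,146,736.64 / 50,000,000 = 6.3 s

6.3 seconds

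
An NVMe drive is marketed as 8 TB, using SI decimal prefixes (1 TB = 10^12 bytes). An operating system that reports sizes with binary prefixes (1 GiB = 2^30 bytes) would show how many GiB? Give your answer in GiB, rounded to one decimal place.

7,450.6 GiB

8 TB × 1,000,000,000,000 bytes/TB = 8,000,000,000,000 bytes
1 GiB = 2^30 bytes = 1,073,741,824 bytes
8,000,000,000,000 / 1,073,741,824 = 7,450.6 GiB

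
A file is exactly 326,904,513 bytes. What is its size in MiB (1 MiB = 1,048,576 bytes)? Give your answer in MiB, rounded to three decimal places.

326,904,513 bytes given.
1 MiB = 1,048,576 bytes
326,904,513 / 1,048,576 = 311.760 MiB

311.760 MiB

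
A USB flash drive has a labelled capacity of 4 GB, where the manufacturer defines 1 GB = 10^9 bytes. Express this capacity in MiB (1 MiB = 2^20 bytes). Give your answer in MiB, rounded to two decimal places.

3,814.70 MiB

4 GB × 1,000,000,000 bytes/GB = 4,000,000,000 bytes
1 MiB = 2^20 bytes = 1,048,576 bytes
4,000,000,000 / 1,048,576 = 3,814.70 MiB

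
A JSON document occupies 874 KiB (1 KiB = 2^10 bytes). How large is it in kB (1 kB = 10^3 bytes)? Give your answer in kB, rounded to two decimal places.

894.98 kB

874 KiB = 874 × 2^10 bytes = 894,976 bytes
1 kB = 10^3 bytes = 1,000 bytes
894,976 / 1,000 = 894.98 kB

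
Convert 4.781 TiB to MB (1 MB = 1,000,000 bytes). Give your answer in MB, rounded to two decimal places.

4.781 TiB = 4.781 × 2^40 bytes = 5,256,765,092,397.056 bytes
1 MB = 10^6 bytes = 1,000,000 bytes
5,256,765,092,397.056 / 1,000,000 = 5,256,765.09 MB

5,256,765.09 MB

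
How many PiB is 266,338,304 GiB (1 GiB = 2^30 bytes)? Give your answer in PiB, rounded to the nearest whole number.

254 PiB

266,338,304 GiB × 1,073,741,824 bytes/GiB = 285,978,576,338,026,496 bytes
1 PiB = 2^50 bytes = 1,125,899,906,842,624 bytes
285,978,576,338,026,496 / 1,125,899,906,842,624 = 254 PiB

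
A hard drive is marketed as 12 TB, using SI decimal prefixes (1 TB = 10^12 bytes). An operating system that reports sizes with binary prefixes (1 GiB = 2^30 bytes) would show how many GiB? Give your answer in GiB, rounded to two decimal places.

11,175.87 GiB

12 TB × 1,000,000,000,000 bytes/TB = 12,000,000,000,000 bytes
1 GiB = 1,073,741,824 bytes
12,000,000,000,000 / 1,073,741,824 = 11,175.87 GiB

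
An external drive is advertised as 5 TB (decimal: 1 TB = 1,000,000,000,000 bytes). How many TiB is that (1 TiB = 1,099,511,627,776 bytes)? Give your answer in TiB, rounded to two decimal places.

5 TB = 5 × 10^12 bytes = 5,000,000,000,000 bytes
1 TiB = 1,099,511,627,776 bytes
5,000,000,000,000 / 1,099,511,627,776 = 4.55 TiB

4.55 TiB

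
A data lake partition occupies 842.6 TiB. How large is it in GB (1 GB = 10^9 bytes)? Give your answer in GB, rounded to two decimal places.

842.6 TiB = 842.6 × 2^40 bytes = 926,448,497,564,057.6 bytes
1 GB = 1,000,000,000 bytes
926,448,497,564,057.6 / 1,000,000,000 = 926,448.50 GB

926,448.50 GB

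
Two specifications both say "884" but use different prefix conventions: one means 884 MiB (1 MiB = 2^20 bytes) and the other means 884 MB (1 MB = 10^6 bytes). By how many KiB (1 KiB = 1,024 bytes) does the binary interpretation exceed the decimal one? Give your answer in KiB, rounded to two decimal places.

884 MiB = 884 × 1,048,576 = 926,941,184 bytes
884 MB = 884 × 1,000,000 = 884,000,000 bytes
difference = 42,941,184 bytes
42,941,184 / 1,024 = 41,934.75 KiB

41,934.75 KiB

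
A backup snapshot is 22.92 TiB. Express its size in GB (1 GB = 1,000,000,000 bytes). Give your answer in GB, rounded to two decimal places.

25,200.81 GB

22.92 TiB = 22.92 × 2^40 bytes = 25,200,806,508,625.92 bytes
1 GB = 10^9 bytes = 1,000,000,000 bytes
25,200,806,508,625.92 / 1,000,000,000 = 25,200.81 GB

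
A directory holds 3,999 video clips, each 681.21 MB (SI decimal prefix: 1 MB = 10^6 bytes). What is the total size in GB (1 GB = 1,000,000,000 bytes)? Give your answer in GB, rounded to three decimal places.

2,724.159 GB

Total = 3,999 × 681.21 MB = 2724158.79 MB
= 2724158.79 × 1,000,000 bytes = 2,724,158,790,000 bytes
1 GB = 1,000,000,000 bytes
2,724,158,790,000 / 1,000,000,000 = 2,724.159 GB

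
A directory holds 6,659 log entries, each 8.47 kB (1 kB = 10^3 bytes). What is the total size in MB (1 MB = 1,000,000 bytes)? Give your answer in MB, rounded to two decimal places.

56.40 MB

Total = 6,659 × 8.47 kB = 56401.73 kB
= 56401.73 × 1,000 bytes = 56,401,730 bytes
1 MB = 1,000,000 bytes
56,401,730 / 1,000,000 = 56.40 MB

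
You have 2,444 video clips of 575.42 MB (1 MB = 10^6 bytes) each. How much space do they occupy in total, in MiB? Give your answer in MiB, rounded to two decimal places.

Total = 2,444 × 575.42 MB = 1406326.48 MB
= 1406326.48 × 1,000,000 bytes = 1,406,326,480,000 bytes
1 MiB = 1,048,576 bytes
1,406,326,480,000 / 1,048,576 = 1,341,177.44 MiB

1,341,177.44 MiB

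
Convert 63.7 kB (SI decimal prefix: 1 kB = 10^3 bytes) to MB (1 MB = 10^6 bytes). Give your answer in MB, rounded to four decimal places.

63.7 kB = 63.7 × 10^3 bytes = 63,700 bytes
1 MB = 10^6 bytes = 1,000,000 bytes
63,700 / 1,000,000 = 0.0637 MB

0.0637 MB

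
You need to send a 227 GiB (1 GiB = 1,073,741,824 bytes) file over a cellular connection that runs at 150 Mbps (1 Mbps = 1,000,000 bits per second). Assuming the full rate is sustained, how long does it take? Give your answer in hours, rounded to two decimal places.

227 GiB = 243,739,394,048 bytes = 1,949,915,152,384 bits
150 Mbps = 150,000,000 bits/s
time = 1,949,915,152,384 / 150,000,000 = 12,999.4343 s
12,999.4343 s / 3600 = 3.61 hours

3.61 hours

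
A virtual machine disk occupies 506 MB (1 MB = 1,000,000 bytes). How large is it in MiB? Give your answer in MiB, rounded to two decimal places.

506 MB × 1,000,000 bytes/MB = 506,000,000 bytes
1 MiB = 1,048,576 bytes
506,000,000 / 1,048,576 = 482.56 MiB

482.56 MiB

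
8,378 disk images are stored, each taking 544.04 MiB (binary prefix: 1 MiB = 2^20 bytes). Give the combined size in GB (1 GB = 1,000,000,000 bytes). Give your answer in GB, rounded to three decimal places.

4,779.375 GB

Total = 8,378 × 544.04 MiB = 4557967.12 MiB
= 4557967.12 × 1,048,576 bytes = 4,779,374,930,821.12 bytes
1 GB = 1,000,000,000 bytes
4,779,374,930,821.12 / 1,000,000,000 = 4,779.375 GB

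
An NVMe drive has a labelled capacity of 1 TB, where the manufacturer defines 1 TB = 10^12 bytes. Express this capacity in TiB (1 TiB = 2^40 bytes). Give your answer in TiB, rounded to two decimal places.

1 TB = 1 × 10^12 bytes = 1,000,000,000,000 bytes
1 TiB = 2^40 bytes = 1,099,511,627,776 bytes
1,000,000,000,000 / 1,099,511,627,776 = 0.91 TiB

0.91 TiB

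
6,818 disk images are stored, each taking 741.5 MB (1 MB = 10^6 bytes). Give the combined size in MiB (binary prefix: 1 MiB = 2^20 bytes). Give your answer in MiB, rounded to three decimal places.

4,821,345.329 MiB

Total = 6,818 × 741.5 MB = 5,055,547 MB
= 5,055,547 × 1,000,000 bytes = 5,055,547,000,000 bytes
1 MiB = 1,048,576 bytes
5,055,547,000,000 / 1,048,576 = 4,821,345.329 MiB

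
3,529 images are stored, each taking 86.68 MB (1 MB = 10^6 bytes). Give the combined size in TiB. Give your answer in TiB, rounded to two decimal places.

Total = 3,529 × 86.68 MB = 305893.72 MB
= 305893.72 × 1,000,000 bytes = 305,893,720,000 bytes
1 TiB = 1,099,511,627,776 bytes
305,893,720,000 / 1,099,511,627,776 = 0.28 TiB

0.28 TiB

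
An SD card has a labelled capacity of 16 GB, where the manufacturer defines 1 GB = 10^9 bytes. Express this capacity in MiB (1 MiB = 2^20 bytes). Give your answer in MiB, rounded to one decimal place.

15,258.8 MiB

16 GB = 16 × 10^9 bytes = 16,000,000,000 bytes
1 MiB = 1,048,576 bytes
16,000,000,000 / 1,048,576 = 15,258.8 MiB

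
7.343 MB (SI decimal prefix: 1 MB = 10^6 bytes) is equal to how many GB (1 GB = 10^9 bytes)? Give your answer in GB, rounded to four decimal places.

7.343 MB = 7.343 × 10^6 bytes = 7,343,000 bytes
1 GB = 1,000,000,000 bytes
7,343,000 / 1,000,000,000 = 0.0073 GB

0.0073 GB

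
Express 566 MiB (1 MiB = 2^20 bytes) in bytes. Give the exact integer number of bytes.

566 × 1,048,576 = 593,494,016 bytes  (1 MiB = 2^20 bytes)

593,494,016 bytes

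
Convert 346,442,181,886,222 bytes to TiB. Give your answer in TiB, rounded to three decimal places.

315.087 TiB

346,442,181,886,222 bytes given.
1 TiB = 2^40 bytes = 1,099,511,627,776 bytes
346,442,181,886,222 / 1,099,511,627,776 = 315.087 TiB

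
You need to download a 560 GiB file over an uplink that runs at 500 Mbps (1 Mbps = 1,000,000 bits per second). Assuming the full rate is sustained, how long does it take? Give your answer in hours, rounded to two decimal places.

2.67 hours

560 GiB = 601,295,421,440 bytes = 4,810,363,371,520 bits
500 Mbps = 500,000,000 bits/s
time = 4,810,363,371,520 / 500,000,000 = 9,620.7267 s
9,620.7267 s / 3600 = 2.67 hours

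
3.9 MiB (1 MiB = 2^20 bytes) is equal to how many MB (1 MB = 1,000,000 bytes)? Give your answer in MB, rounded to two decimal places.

3.9 MiB × 1,048,576 bytes/MiB = 4,089,446.4 bytes
1 MB = 10^6 bytes = 1,000,000 bytes
4,089,446.4 / 1,000,000 = 4.09 MB

4.09 MB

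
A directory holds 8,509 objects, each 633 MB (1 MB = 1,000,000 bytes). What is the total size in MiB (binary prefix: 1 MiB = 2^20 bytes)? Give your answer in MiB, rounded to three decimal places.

Total = 8,509 × 633 MB = 5,386,197 MB
= 5,386,197 × 1,000,000 bytes = 5,386,197,000,000 bytes
1 MiB = 1,048,576 bytes
5,386,197,000,000 / 1,048,576 = 5,136,677.742 MiB

5,136,677.742 MiB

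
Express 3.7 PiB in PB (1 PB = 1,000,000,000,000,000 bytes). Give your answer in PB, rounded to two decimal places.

4.17 PB

3.7 PiB = 3.7 × 2^50 bytes = 4,165,829,655,317,708.8 bytes
1 PB = 1,000,000,000,000,000 bytes
4,165,829,655,317,708.8 / 1,000,000,000,000,000 = 4.17 PB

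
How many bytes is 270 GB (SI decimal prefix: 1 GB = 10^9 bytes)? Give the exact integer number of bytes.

270 × 1,000,000,000 = 270,000,000,000 bytes  (1 GB = 10^9 bytes)

270,000,000,000 bytes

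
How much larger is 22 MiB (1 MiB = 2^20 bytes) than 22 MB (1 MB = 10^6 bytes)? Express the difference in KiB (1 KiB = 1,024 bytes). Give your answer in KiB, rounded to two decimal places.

22 MiB = 22 × 1,048,576 = 23,068,672 bytes
22 MB = 22 × 1,000,000 = 22,000,000 bytes
difference = 1,068,672 bytes
1,068,672 / 1,024 = 1,043.63 KiB

1,043.63 KiB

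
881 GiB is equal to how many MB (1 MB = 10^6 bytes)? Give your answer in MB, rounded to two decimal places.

945,966.55 MB

881 GiB × 1,073,741,824 bytes/GiB = 945,966,546,944 bytes
1 MB = 1,000,000 bytes
945,966,546,944 / 1,000,000 = 945,966.55 MB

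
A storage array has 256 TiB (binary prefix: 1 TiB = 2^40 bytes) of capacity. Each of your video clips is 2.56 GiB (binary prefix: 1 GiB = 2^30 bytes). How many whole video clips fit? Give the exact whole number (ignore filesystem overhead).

Capacity: 256 TiB = 281,474,976,710,656 bytes
Per item: 2.56 GiB = 2,748,779,069.44 bytes
⌊281,474,976,710,656 / 2,748,779,069.44⌋ = 102,400

102,400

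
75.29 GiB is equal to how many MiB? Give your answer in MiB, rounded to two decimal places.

77,096.96 MiB

75.29 GiB = 75.29 × 2^30 bytes = 80,842,021,928.96 bytes
1 MiB = 2^20 bytes = 1,048,576 bytes
80,842,021,928.96 / 1,048,576 = 77,096.96 MiB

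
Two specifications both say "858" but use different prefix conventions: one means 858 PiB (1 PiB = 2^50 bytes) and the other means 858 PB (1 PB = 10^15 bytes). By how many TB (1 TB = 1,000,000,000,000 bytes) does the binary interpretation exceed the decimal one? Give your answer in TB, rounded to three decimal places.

858 PiB = 858 × 1,125,899,906,842,624 = 966,022,120,070,971,392 bytes
858 PB = 858 × 1,000,000,000,000,000 = 858,000,000,000,000,000 bytes
difference = 108,022,120,070,971,392 bytes
108,022,120,070,971,392 / 1,000,000,000,000 = 108,022.120 TB

108,022.120 TB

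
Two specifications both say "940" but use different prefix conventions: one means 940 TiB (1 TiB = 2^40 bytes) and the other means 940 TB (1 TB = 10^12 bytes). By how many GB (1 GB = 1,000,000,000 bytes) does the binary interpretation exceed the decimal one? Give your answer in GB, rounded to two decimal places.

940 TiB = 940 × 1,099,511,627,776 = 1,033,540,930,109,440 bytes
940 TB = 940 × 1,000,000,000,000 = 940,000,000,000,000 bytes
difference = 93,540,930,109,440 bytes
93,540,930,109,440 / 1,000,000,000 = 93,540.93 GB

93,540.93 GB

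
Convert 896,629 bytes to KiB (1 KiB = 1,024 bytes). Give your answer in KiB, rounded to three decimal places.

875.614 KiB

896,629 bytes given.
1 KiB = 1,024 bytes
896,629 / 1,024 = 875.614 KiB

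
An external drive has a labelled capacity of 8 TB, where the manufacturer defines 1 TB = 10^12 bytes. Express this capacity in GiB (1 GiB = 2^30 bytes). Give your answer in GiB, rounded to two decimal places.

7,450.58 GiB

8 TB × 1,000,000,000,000 bytes/TB = 8,000,000,000,000 bytes
1 GiB = 2^30 bytes = 1,073,741,824 bytes
8,000,000,000,000 / 1,073,741,824 = 7,450.58 GiB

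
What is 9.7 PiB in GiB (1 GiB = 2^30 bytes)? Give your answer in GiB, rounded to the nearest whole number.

10,171,187 GiB

9.7 PiB = 9.7 × 2^50 bytes = 10,921,229,096,373,452.8 bytes
1 GiB = 1,073,741,824 bytes
10,921,229,096,373,452.8 / 1,073,741,824 = 10,171,187 GiB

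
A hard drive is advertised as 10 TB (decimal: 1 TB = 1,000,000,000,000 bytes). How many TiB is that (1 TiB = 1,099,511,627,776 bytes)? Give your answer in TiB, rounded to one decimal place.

9.1 TiB

10 TB = 10 × 10^12 bytes = 10,000,000,000,000 bytes
1 TiB = 2^40 bytes = 1,099,511,627,776 bytes
10,000,000,000,000 / 1,099,511,627,776 = 9.1 TiB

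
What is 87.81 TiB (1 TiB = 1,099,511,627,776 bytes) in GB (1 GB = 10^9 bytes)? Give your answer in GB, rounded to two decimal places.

87.81 TiB = 87.81 × 2^40 bytes = 96,548,116,035,010.56 bytes
1 GB = 1,000,000,000 bytes
96,548,116,035,010.56 / 1,000,000,000 = 96,548.12 GB

96,548.12 GB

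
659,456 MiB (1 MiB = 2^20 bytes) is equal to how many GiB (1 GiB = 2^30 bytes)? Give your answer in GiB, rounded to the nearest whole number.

644 GiB

659,456 MiB = 659,456 × 2^20 bytes = 691,489,734,656 bytes
1 GiB = 1,073,741,824 bytes
691,489,734,656 / 1,073,741,824 = 644 GiB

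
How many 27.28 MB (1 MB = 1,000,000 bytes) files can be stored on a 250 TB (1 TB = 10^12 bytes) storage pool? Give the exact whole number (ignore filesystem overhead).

9,164,222

Capacity: 250 TB = 250,000,000,000,000 bytes
Per item: 27.28 MB = 27,280,000 bytes
⌊250,000,000,000,000 / 27,280,000⌋ = 9,164,222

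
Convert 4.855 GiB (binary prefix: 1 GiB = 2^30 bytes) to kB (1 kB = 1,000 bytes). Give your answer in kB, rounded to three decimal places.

4.855 GiB = 4.855 × 2^30 bytes = 5,213,016,555.52 bytes
1 kB = 10^3 bytes = 1,000 bytes
5,213,016,555.52 / 1,000 = 5,213,016.556 kB

5,213,016.556 kB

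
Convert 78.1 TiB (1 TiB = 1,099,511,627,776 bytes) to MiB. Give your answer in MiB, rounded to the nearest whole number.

81,893,786 MiB

78.1 TiB = 78.1 × 2^40 bytes = 85,871,858,129,305.6 bytes
1 MiB = 2^20 bytes = 1,048,576 bytes
85,871,858,129,305.6 / 1,048,576 = 81,893,786 MiB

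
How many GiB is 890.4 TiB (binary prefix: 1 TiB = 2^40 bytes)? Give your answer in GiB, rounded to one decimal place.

911,769.6 GiB

890.4 TiB × 1,099,511,627,776 bytes/TiB = 979,005,153,371,750.4 bytes
1 GiB = 2^30 bytes = 1,073,741,824 bytes
979,005,153,371,750.4 / 1,073,741,824 = 911,769.6 GiB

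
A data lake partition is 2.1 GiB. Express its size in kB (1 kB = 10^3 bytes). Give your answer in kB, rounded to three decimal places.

2.1 GiB = 2.1 × 2^30 bytes = 2,254,857,830.4 bytes
1 kB = 1,000 bytes
2,254,857,830.4 / 1,000 = 2,254,857.830 kB

2,254,857.830 kB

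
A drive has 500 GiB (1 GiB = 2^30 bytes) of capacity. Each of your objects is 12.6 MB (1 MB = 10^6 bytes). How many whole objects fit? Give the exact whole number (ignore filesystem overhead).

42,608

Capacity: 500 GiB = 536,870,912,000 bytes
Per item: 12.6 MB = 12,600,000 bytes
⌊536,870,912,000 / 12,600,000⌋ = 42,608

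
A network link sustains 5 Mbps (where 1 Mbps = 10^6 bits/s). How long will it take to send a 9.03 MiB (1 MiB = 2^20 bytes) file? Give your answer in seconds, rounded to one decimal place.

15.1 seconds

9.03 MiB = 9,468,641.28 bytes = 75,749,130.24 bits
5 Mbps = 5,000,000 bits/s
time = 75,749,130.24 / 5,000,000 = 15.1 s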